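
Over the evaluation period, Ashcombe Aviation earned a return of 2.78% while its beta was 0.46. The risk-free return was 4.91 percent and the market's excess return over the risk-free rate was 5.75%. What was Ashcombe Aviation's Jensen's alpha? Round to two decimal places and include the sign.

-4.78%

CAPM benchmark = R_f + β(R_m − R_f) = 4.91% + 0.46 × 5.75% = 7.5550%
α = actual − benchmark = 2.78% − 7.5550% = -4.78%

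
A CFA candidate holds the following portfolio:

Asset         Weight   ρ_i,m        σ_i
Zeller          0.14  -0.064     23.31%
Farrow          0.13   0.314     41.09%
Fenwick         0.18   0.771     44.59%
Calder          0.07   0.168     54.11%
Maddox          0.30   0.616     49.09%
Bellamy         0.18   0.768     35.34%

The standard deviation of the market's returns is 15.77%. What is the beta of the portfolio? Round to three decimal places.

1.411

β_Zeller = -0.064 × 23.31% / 15.77% = -0.0946
β_Farrow = 0.314 × 41.09% / 15.77% = 0.8182
β_Fenwick = 0.771 × 44.59% / 15.77% = 2.1800
β_Calder = 0.168 × 54.11% / 15.77% = 0.5764
β_Maddox = 0.616 × 49.09% / 15.77% = 1.9175
β_Bellamy = 0.768 × 35.34% / 15.77% = 1.7211
β_P = Σ w_i β_i = 0.14×-0.0946 + 0.13×0.8182 + 0.18×2.1800 + 0.07×0.5764 + 0.30×1.9175 + 0.18×1.7211 = 1.4109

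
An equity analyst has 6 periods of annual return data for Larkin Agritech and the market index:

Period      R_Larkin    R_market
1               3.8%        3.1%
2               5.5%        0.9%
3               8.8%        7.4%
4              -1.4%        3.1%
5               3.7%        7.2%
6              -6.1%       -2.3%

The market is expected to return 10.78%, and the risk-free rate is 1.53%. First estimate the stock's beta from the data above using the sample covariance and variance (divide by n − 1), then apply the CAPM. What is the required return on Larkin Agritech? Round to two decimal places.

11.15%

Mean R_i = (3.8 + 5.5 + 8.8 − 1.4 + 3.7 − 6.1) / 6 = 2.3833%
Mean R_m = (3.1 + 0.9 + 7.4 + 3.1 + 7.2 − 2.3) / 6 = 3.2333%
Σ(R_i − R̄_i)(R_m − R̄_m) = 71.9433  ⇒  Cov = 71.9433 / 5 = 14.3887
Σ(R_m − R̄_m)² = 69.1933  ⇒  Var(R_m) = 69.1933 / 5 = 13.8387
β = Cov / Var(R_m) = 14.3887 / 13.8387 = 1.0397
MRP = 10.78% − 1.53% = 9.25%
E(R) = R_f + β × MRP = 1.53% + 1.0397 × 9.25% = 11.15%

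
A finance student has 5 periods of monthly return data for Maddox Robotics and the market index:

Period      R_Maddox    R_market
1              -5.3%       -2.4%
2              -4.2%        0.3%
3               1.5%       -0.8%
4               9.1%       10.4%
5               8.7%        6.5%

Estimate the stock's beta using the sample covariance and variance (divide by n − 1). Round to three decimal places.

Mean R_i = (-5.3 − 4.2 + 1.5 + 9.1 + 8.7) / 5 = 1.9600%
Mean R_m = (-2.4 + 0.3 − 0.8 + 10.4 + 6.5) / 5 = 2.8000%
Σ(R_i − R̄_i)(R_m − R̄_m) = 134.0100  ⇒  Cov = 134.0100 / 4 = 33.5025
Σ(R_m − R̄_m)² = 117.7000  ⇒  Var(R_m) = 117.7000 / 4 = 29.4250
β = Cov / Var(R_m) = 33.5025 / 29.4250 = 1.1386

1.139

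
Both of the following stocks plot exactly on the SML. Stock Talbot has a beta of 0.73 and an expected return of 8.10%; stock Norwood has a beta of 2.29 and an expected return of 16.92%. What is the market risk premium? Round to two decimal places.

5.65%

Both satisfy E(R) = R_f + β·MRP, so the slope of the SML is
MRP = (16.92% − 8.10%) / (2.29 − 0.73) = 8.82% / 1.56 = 5.6538%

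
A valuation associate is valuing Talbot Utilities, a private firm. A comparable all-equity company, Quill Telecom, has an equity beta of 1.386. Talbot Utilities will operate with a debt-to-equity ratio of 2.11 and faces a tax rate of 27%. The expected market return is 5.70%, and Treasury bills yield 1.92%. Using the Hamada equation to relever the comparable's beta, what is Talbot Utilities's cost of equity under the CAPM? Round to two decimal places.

β_L = β_U × [1 + (1 − t)(D/E)] = 1.386 × [1 + (1 − 0.27) × 2.11]
    = 1.386 × [1 + 0.73 × 2.11] = 1.386 × 2.5403 = 3.5209
MRP = 5.70% − 1.92% = 3.78%
E(R) = R_f + β_L × MRP = 1.92% + 3.5209 × 3.78% = 15.23%

15.23%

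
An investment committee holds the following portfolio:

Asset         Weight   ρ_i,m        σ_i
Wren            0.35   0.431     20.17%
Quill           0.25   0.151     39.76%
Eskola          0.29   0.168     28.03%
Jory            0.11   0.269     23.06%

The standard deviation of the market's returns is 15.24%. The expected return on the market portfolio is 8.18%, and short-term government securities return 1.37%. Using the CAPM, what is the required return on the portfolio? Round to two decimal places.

4.32%

β_Wren = 0.431 × 20.17% / 15.24% = 0.5704
β_Quill = 0.151 × 39.76% / 15.24% = 0.3939
β_Eskola = 0.168 × 28.03% / 15.24% = 0.3090
β_Jory = 0.269 × 23.06% / 15.24% = 0.4070
β_P = Σ w_i β_i = 0.35×0.5704 + 0.25×0.3939 + 0.29×0.3090 + 0.11×0.4070 = 0.4325
MRP = 8.18% − 1.37% = 6.81%
E(R_P) = R_f + β_P × MRP = 1.37% + 0.4325 × 6.81% = 4.32%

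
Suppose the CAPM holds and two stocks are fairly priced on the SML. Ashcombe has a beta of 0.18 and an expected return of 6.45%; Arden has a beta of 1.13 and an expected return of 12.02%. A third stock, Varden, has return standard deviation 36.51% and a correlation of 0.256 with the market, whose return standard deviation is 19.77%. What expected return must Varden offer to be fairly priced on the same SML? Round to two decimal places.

MRP = (12.02% − 6.45%) / (1.13 − 0.18) = 5.8632%
R_f = 6.45% − 0.18 × 5.8632% = 5.3946%
β_Varden = ρ·σ_i/σ_m = 0.256 × 36.51 / 19.77 = 0.4728
E(R_Varden) = R_f + β × MRP = 5.3946% + 0.4728 × 5.8632% = 8.17%

8.17%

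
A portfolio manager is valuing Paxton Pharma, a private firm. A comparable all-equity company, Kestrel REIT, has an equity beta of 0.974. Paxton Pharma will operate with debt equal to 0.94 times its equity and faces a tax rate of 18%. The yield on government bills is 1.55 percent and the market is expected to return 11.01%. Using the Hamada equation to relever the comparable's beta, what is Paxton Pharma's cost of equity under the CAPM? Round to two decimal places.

β_L = β_U × [1 + (1 − t)(D/E)] = 0.974 × [1 + (1 − 0.18) × 0.94]
    = 0.974 × [1 + 0.82 × 0.94] = 0.974 × 1.7708 = 1.7248
MRP = 11.01% − 1.55% = 9.46%
E(R) = R_f + β_L × MRP = 1.55% + 1.7248 × 9.46% = 17.87%

17.87%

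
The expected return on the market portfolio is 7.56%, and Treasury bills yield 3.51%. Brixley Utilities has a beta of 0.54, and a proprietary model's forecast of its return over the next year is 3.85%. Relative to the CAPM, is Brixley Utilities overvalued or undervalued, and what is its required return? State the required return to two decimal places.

MRP = 7.56% − 3.51% = 4.05%
Required return = R_f + β·MRP = 3.51% + 0.54 × 4.05% = 5.70%
Forecast 3.85% < required 5.70% → the stock plots below the SML → overvalued.

Overvalued; required return 5.70%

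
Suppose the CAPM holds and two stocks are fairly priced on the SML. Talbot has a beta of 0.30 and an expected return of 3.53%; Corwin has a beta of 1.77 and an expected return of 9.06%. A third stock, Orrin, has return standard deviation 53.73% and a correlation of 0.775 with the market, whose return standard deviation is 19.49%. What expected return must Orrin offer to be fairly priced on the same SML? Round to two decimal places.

MRP = (9.06% − 3.53%) / (1.77 − 0.30) = 3.7619%
R_f = 3.53% − 0.30 × 3.7619% = 2.4014%
β_Orrin = ρ·σ_i/σ_m = 0.775 × 53.73 / 19.49 = 2.1365
E(R_Orrin) = R_f + β × MRP = 2.4014% + 2.1365 × 3.7619% = 10.44%

10.44%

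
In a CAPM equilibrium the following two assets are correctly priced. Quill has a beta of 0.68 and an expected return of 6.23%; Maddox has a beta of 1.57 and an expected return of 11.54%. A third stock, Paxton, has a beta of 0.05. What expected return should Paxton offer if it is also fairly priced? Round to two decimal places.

2.47%

MRP (SML slope) = (11.54% − 6.23%) / (1.57 − 0.68) = 5.31% / 0.89 = 5.9663%
R_f (intercept) = 6.23% − 0.68 × 5.9663% = 2.1729%
E(R_Paxton) = R_f + β × MRP = 2.1729% + 0.05 × 5.9663% = 2.47%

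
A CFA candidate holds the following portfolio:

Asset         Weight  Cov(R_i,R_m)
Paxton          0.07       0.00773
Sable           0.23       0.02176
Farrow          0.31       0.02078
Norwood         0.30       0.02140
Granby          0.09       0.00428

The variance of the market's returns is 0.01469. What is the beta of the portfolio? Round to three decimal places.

β_Paxton = 0.00773 / 0.01469 = 0.5262
β_Sable = 0.02176 / 0.01469 = 1.4813
β_Farrow = 0.02078 / 0.01469 = 1.4146
β_Norwood = 0.02140 / 0.01469 = 1.4568
β_Granby = 0.00428 / 0.01469 = 0.2914
β_P = Σ w_i β_i = 0.07×0.5262 + 0.23×1.4813 + 0.31×1.4146 + 0.30×1.4568 + 0.09×0.2914 = 1.2793

1.279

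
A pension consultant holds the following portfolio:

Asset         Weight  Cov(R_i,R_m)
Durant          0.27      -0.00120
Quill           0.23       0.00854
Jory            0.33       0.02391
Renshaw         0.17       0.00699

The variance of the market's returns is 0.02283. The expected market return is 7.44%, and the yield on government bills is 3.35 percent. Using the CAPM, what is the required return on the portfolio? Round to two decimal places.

β_Durant = -0.00120 / 0.02283 = -0.0526
β_Quill = 0.00854 / 0.02283 = 0.3741
β_Jory = 0.02391 / 0.02283 = 1.0473
β_Renshaw = 0.00699 / 0.02283 = 0.3062
β_P = Σ w_i β_i = 0.27×-0.0526 + 0.23×0.3741 + 0.33×1.0473 + 0.17×0.3062 = 0.4695
MRP = 7.44% − 3.35% = 4.09%
E(R_P) = R_f + β_P × MRP = 3.35% + 0.4695 × 4.09% = 5.27%

5.27%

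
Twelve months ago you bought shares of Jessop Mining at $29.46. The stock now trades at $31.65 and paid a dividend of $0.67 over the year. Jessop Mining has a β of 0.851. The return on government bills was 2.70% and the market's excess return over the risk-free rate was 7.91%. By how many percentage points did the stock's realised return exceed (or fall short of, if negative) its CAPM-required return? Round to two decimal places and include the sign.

Realised HPR = (P1 + D1 − P0) / P0 = (31.65 + 0.67 − 29.46) / 29.46 = 2.86 / 29.46 = 9.7081%
CAPM required = R_f + β·MRP = 2.70% + 0.851 × 7.91% = 9.43141%
α = realised − required = 9.7081% − 9.43141% = +0.28%

+0.28%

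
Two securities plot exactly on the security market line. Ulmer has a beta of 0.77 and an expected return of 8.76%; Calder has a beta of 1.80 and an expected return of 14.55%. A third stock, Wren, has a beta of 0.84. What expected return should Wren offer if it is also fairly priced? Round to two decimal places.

MRP (SML slope) = (14.55% − 8.76%) / (1.80 − 0.77) = 5.79% / 1.03 = 5.6214%
R_f (intercept) = 8.76% − 0.77 × 5.6214% = 4.4315%
E(R_Wren) = R_f + β × MRP = 4.4315% + 0.84 × 5.6214% = 9.15%

9.15%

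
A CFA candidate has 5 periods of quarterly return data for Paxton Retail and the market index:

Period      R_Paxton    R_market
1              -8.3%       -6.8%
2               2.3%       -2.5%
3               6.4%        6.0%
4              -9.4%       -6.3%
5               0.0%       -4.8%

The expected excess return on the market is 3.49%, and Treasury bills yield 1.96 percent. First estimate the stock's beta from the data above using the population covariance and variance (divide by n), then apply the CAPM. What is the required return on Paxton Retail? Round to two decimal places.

5.85%

Mean R_i = (-8.3 + 2.3 + 6.4 − 9.4 + 0.0) / 5 = -1.8000%
Mean R_m = (-6.8 − 2.5 + 6.0 − 6.3 − 4.8) / 5 = -2.8800%
Σ(R_i − R̄_i)(R_m − R̄_m) = 122.3900  ⇒  Cov = 122.3900 / 5 = 24.4780
Σ(R_m − R̄_m)² = 109.7480  ⇒  Var(R_m) = 109.7480 / 5 = 21.9496
β = Cov / Var(R_m) = 24.4780 / 21.9496 = 1.1152
E(R) = R_f + β × MRP = 1.96% + 1.1152 × 3.49% = 5.85%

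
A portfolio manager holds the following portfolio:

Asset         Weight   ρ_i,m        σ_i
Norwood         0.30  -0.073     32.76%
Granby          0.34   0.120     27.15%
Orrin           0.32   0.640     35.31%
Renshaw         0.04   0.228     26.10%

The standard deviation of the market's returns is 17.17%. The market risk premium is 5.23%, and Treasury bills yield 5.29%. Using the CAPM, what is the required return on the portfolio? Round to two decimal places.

β_Norwood = -0.073 × 32.76% / 17.17% = -0.1393
β_Granby = 0.120 × 27.15% / 17.17% = 0.1897
β_Orrin = 0.640 × 35.31% / 17.17% = 1.3162
β_Renshaw = 0.228 × 26.10% / 17.17% = 0.3466
β_P = Σ w_i β_i = 0.30×-0.1393 + 0.34×0.1897 + 0.32×1.3162 + 0.04×0.3466 = 0.4578
E(R_P) = R_f + β_P × MRP = 5.29% + 0.4578 × 5.23% = 7.68%

7.68%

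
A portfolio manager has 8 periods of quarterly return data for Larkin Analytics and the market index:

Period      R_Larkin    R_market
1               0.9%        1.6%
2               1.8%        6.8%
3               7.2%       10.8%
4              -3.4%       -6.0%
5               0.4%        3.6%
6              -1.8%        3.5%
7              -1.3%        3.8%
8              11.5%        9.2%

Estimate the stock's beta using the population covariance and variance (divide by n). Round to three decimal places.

Mean R_i = (0.9 + 1.8 + 7.2 − 3.4 + 0.4 − 1.8 − 1.3 + 11.5) / 8 = 1.9125%
Mean R_m = (1.6 + 6.8 + 10.8 − 6.0 + 3.6 + 3.5 + 3.8 + 9.2) / 8 = 4.1625%
Σ(R_i − R̄_i)(R_m − R̄_m) = 144.1538  ⇒  Cov = 144.1538 / 8 = 18.0192
Σ(R_m − R̄_m)² = 187.1188  ⇒  Var(R_m) = 187.1188 / 8 = 23.3899
β = Cov / Var(R_m) = 18.0192 / 23.3899 = 0.7704

0.770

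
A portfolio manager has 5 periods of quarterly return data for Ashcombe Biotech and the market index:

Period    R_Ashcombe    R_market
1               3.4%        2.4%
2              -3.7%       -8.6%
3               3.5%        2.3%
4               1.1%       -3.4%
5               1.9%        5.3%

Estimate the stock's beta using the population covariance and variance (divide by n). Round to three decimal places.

0.459

Mean R_i = (3.4 − 3.7 + 3.5 + 1.1 + 1.9) / 5 = 1.2400%
Mean R_m = (2.4 − 8.6 + 2.3 − 3.4 + 5.3) / 5 = -0.4000%
Σ(R_i − R̄_i)(R_m − R̄_m) = 56.8400  ⇒  Cov = 56.8400 / 5 = 11.3680
Σ(R_m − R̄_m)² = 123.8600  ⇒  Var(R_m) = 123.8600 / 5 = 24.7720
β = Cov / Var(R_m) = 11.3680 / 24.7720 = 0.4589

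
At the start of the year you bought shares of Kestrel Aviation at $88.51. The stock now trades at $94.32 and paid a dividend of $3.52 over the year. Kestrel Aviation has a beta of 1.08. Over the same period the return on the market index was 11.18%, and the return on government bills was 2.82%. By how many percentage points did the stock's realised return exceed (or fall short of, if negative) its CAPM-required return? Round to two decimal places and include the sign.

Realised HPR = (P1 + D1 − P0) / P0 = (94.32 + 3.52 − 88.51) / 88.51 = 9.33 / 88.51 = 10.5412%
MRP = 11.18% − 2.82% = 8.36%
CAPM required = R_f + β·MRP = 2.82% + 1.08 × 8.36% = 11.8488%
α = realised − required = 10.5412% − 11.8488% = -1.31%

-1.31%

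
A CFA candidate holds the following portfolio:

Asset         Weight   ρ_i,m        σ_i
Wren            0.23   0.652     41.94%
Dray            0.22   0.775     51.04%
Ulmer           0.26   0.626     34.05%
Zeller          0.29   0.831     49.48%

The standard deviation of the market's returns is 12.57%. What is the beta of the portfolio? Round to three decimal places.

2.582

β_Wren = 0.652 × 41.94% / 12.57% = 2.1754
β_Dray = 0.775 × 51.04% / 12.57% = 3.1469
β_Ulmer = 0.626 × 34.05% / 12.57% = 1.6957
β_Zeller = 0.831 × 49.48% / 12.57% = 3.2711
β_P = Σ w_i β_i = 0.23×2.1754 + 0.22×3.1469 + 0.26×1.6957 + 0.29×3.2711 = 2.5822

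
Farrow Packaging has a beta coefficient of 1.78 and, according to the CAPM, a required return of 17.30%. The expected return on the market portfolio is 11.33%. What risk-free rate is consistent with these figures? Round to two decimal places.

E(R) = R_f + β(E(R_m) − R_f) = R_f(1 − β) + β·E(R_m)
17.30% = R_f × (1 − 1.78) + 1.78 × 11.33%
17.30% = R_f × -0.78 + 20.1674%
R_f = (17.30% − 20.1674%) / -0.78 = 3.68%

3.68%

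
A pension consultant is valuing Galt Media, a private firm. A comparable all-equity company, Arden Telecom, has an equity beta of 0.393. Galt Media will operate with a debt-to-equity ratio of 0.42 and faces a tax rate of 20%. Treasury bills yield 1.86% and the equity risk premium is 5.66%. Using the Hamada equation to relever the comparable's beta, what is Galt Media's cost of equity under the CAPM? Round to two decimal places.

4.83%

β_L = β_U × [1 + (1 − t)(D/E)] = 0.393 × [1 + (1 − 0.20) × 0.42]
    = 0.393 × [1 + 0.80 × 0.42] = 0.393 × 1.3360 = 0.5250
E(R) = R_f + β_L × MRP = 1.86% + 0.5250 × 5.66% = 4.83%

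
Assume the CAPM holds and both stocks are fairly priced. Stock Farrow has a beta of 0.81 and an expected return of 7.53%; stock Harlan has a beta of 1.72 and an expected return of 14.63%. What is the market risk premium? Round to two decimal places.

7.80%

Both satisfy E(R) = R_f + β·MRP, so the slope of the SML is
MRP = (14.63% − 7.53%) / (1.72 − 0.81) = 7.10% / 0.91 = 7.8022%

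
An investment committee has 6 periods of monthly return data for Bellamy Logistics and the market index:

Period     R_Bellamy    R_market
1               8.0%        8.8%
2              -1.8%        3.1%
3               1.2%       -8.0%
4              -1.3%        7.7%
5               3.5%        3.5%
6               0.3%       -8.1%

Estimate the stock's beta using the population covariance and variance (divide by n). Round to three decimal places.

0.155

Mean R_i = (8.0 − 1.8 + 1.2 − 1.3 + 3.5 + 0.3) / 6 = 1.6500%
Mean R_m = (8.8 + 3.1 − 8.0 + 7.7 + 3.5 − 8.1) / 6 = 1.1667%
Σ(R_i − R̄_i)(R_m − R̄_m) = 43.4800  ⇒  Cov = 43.4800 / 6 = 7.2467
Σ(R_m − R̄_m)² = 280.0333  ⇒  Var(R_m) = 280.0333 / 6 = 46.6722
β = Cov / Var(R_m) = 7.2467 / 46.6722 = 0.1553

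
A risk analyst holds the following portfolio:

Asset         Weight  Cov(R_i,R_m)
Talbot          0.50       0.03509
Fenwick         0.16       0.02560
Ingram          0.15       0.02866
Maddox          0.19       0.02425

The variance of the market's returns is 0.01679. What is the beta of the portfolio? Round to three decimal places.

1.819

β_Talbot = 0.03509 / 0.01679 = 2.0899
β_Fenwick = 0.02560 / 0.01679 = 1.5247
β_Ingram = 0.02866 / 0.01679 = 1.7070
β_Maddox = 0.02425 / 0.01679 = 1.4443
β_P = Σ w_i β_i = 0.50×2.0899 + 0.16×1.5247 + 0.15×1.7070 + 0.19×1.4443 = 1.8194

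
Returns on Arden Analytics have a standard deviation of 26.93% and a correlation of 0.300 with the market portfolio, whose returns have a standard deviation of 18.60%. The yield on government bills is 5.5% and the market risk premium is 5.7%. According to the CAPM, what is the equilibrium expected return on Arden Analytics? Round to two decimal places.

7.98%

β = ρ × σ_i / σ_m = 0.300 × 26.93% / 18.60% = 0.4344
E(R) = 5.5% + 0.4344 × 5.7% = 7.98%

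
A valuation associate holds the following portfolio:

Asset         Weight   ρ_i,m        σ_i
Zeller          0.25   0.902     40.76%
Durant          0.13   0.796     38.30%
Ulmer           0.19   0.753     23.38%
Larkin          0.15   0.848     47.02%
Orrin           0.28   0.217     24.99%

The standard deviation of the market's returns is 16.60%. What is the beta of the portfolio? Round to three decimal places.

β_Zeller = 0.902 × 40.76% / 16.60% = 2.2148
β_Durant = 0.796 × 38.30% / 16.60% = 1.8366
β_Ulmer = 0.753 × 23.38% / 16.60% = 1.0606
β_Larkin = 0.848 × 47.02% / 16.60% = 2.4020
β_Orrin = 0.217 × 24.99% / 16.60% = 0.3267
β_P = Σ w_i β_i = 0.25×2.2148 + 0.13×1.8366 + 0.19×1.0606 + 0.15×2.4020 + 0.28×0.3267 = 1.4457

1.446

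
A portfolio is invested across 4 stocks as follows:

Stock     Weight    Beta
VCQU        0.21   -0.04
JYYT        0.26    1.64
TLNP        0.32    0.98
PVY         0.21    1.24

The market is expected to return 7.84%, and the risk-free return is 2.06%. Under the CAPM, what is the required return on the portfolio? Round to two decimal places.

β_P = Σ w_i β_i = 0.21×-0.04 + 0.26×1.64 + 0.32×0.98 + 0.21×1.24 = 0.9920
MRP = 7.84% − 2.06% = 5.78%
E(R_P) = R_f + β_P × MRP = 2.06% + 0.9920 × 5.78% = 7.79%

7.79%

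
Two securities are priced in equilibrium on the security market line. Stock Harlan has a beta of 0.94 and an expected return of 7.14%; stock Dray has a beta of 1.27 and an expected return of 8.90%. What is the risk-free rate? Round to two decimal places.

Both satisfy E(R) = R_f + β·MRP, so the slope of the SML is
MRP = (8.90% − 7.14%) / (1.27 − 0.94) = 1.76% / 0.33 = 5.3333%
R_f = E(R_Harlan) − β_Harlan·MRP = 7.14% − 0.94 × 5.3333% = 2.1267%

2.13%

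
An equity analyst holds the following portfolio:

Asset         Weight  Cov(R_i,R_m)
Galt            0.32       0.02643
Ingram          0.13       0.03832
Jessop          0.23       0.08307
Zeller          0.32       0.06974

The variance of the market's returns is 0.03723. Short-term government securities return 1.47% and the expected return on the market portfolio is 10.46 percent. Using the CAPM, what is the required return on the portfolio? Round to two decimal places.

β_Galt = 0.02643 / 0.03723 = 0.7099
β_Ingram = 0.03832 / 0.03723 = 1.0293
β_Jessop = 0.08307 / 0.03723 = 2.2313
β_Zeller = 0.06974 / 0.03723 = 1.8732
β_P = Σ w_i β_i = 0.32×0.7099 + 0.13×1.0293 + 0.23×2.2313 + 0.32×1.8732 = 1.4736
MRP = 10.46% − 1.47% = 8.99%
E(R_P) = R_f + β_P × MRP = 1.47% + 1.4736 × 8.99% = 14.72%

14.72%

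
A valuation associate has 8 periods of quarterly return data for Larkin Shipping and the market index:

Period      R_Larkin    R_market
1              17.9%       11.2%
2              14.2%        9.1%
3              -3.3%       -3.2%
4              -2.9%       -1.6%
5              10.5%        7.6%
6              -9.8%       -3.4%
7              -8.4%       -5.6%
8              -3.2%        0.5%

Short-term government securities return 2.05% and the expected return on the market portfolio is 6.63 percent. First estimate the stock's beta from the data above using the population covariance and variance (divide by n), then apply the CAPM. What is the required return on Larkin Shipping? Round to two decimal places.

Mean R_i = (17.9 + 14.2 − 3.3 − 2.9 + 10.5 − 9.8 − 8.4 − 3.2) / 8 = 1.8750%
Mean R_m = (11.2 + 9.1 − 3.2 − 1.6 + 7.6 − 3.4 − 5.6 + 0.5) / 8 = 1.8250%
Σ(R_i − R̄_i)(R_m − R̄_m) = 476.0850  ⇒  Cov = 476.0850 / 8 = 59.5106
Σ(R_m − R̄_m)² = 295.3350  ⇒  Var(R_m) = 295.3350 / 8 = 36.9169
β = Cov / Var(R_m) = 59.5106 / 36.9169 = 1.6120
MRP = 6.63% − 2.05% = 4.58%
E(R) = R_f + β × MRP = 2.05% + 1.6120 × 4.58% = 9.43%

9.43%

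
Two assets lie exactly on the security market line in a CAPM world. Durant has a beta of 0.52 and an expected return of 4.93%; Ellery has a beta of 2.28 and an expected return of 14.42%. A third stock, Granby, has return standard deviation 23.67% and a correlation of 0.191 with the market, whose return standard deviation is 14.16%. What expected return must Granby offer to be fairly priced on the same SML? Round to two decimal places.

3.85%

MRP = (14.42% − 4.93%) / (2.28 − 0.52) = 5.3920%
R_f = 4.93% − 0.52 × 5.3920% = 2.1262%
β_Granby = ρ·σ_i/σ_m = 0.191 × 23.67 / 14.16 = 0.3193
E(R_Granby) = R_f + β × MRP = 2.1262% + 0.3193 × 5.3920% = 3.85%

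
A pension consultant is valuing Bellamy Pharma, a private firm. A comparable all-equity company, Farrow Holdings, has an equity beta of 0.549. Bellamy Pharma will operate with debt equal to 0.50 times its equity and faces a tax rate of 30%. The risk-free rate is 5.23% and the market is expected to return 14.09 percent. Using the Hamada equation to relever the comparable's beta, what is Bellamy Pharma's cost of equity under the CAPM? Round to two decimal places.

11.80%

β_L = β_U × [1 + (1 − t)(D/E)] = 0.549 × [1 + (1 − 0.30) × 0.50]
    = 0.549 × [1 + 0.70 × 0.50] = 0.549 × 1.3500 = 0.7412
MRP = 14.09% − 5.23% = 8.86%
E(R) = R_f + β_L × MRP = 5.23% + 0.7412 × 8.86% = 11.80%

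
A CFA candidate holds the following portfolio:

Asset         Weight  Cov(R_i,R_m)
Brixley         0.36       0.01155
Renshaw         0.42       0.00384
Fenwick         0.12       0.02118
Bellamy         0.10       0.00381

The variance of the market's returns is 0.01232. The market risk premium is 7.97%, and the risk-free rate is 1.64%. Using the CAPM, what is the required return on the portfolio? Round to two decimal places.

β_Brixley = 0.01155 / 0.01232 = 0.9375
β_Renshaw = 0.00384 / 0.01232 = 0.3117
β_Fenwick = 0.02118 / 0.01232 = 1.7192
β_Bellamy = 0.00381 / 0.01232 = 0.3093
β_P = Σ w_i β_i = 0.36×0.9375 + 0.42×0.3117 + 0.12×1.7192 + 0.10×0.3093 = 0.7056
E(R_P) = R_f + β_P × MRP = 1.64% + 0.7056 × 7.97% = 7.26%

7.26%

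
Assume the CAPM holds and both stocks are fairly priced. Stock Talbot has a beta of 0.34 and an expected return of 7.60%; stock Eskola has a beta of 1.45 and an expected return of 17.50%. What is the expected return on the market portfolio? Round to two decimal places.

Both satisfy E(R) = R_f + β·MRP, so the slope of the SML is
MRP = (17.50% − 7.60%) / (1.45 − 0.34) = 9.90% / 1.11 = 8.9189%
R_f = E(R_Talbot) − β_Talbot·MRP = 7.60% − 0.34 × 8.9189% = 4.5676%
E(R_m) = R_f + MRP = 4.5676% + 8.9189% = 13.49%

13.49%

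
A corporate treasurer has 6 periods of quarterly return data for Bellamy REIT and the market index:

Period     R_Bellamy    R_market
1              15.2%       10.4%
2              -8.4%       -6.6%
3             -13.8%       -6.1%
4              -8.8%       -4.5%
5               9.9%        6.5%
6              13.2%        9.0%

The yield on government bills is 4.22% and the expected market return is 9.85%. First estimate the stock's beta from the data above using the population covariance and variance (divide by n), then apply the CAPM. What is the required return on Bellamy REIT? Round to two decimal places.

13.20%

Mean R_i = (15.2 − 8.4 − 13.8 − 8.8 + 9.9 + 13.2) / 6 = 1.2167%
Mean R_m = (10.4 − 6.6 − 6.1 − 4.5 + 6.5 + 9.0) / 6 = 1.4500%
Σ(R_i − R̄_i)(R_m − R̄_m) = 509.8650  ⇒  Cov = 509.8650 / 6 = 84.9775
Σ(R_m − R̄_m)² = 319.8150  ⇒  Var(R_m) = 319.8150 / 6 = 53.3025
β = Cov / Var(R_m) = 84.9775 / 53.3025 = 1.5942
MRP = 9.85% − 4.22% = 5.63%
E(R) = R_f + β × MRP = 4.22% + 1.5942 × 5.63% = 13.20%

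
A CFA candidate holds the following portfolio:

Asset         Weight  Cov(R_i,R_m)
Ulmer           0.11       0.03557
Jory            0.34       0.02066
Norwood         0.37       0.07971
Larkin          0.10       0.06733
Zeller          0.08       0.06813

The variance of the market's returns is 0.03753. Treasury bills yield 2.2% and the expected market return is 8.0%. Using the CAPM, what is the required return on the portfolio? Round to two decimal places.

10.33%

β_Ulmer = 0.03557 / 0.03753 = 0.9478
β_Jory = 0.02066 / 0.03753 = 0.5505
β_Norwood = 0.07971 / 0.03753 = 2.1239
β_Larkin = 0.06733 / 0.03753 = 1.7940
β_Zeller = 0.06813 / 0.03753 = 1.8153
β_P = Σ w_i β_i = 0.11×0.9478 + 0.34×0.5505 + 0.37×2.1239 + 0.10×1.7940 + 0.08×1.8153 = 1.4019
MRP = 8.0% − 2.2% = 5.80%
E(R_P) = R_f + β_P × MRP = 2.2% + 1.4019 × 5.8% = 10.33%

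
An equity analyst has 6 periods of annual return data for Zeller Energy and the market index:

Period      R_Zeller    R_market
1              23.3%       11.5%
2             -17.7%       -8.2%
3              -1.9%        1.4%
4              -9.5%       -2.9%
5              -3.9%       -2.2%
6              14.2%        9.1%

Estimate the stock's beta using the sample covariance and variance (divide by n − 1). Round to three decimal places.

1.998

Mean R_i = (23.3 − 17.7 − 1.9 − 9.5 − 3.9 + 14.2) / 6 = 0.7500%
Mean R_m = (11.5 − 8.2 + 1.4 − 2.9 − 2.2 + 9.1) / 6 = 1.4500%
Σ(R_i − R̄_i)(R_m − R̄_m) = 569.2550  ⇒  Cov = 569.2550 / 5 = 113.8510
Σ(R_m − R̄_m)² = 284.8950  ⇒  Var(R_m) = 284.8950 / 5 = 56.9790
β = Cov / Var(R_m) = 113.8510 / 56.9790 = 1.9981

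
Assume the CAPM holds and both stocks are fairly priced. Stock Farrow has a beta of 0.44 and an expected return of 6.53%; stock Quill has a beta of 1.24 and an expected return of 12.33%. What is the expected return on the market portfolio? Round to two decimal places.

Both satisfy E(R) = R_f + β·MRP, so the slope of the SML is
MRP = (12.33% − 6.53%) / (1.24 − 0.44) = 5.80% / 0.80 = 7.2500%
R_f = E(R_Farrow) − β_Farrow·MRP = 6.53% − 0.44 × 7.2500% = 3.3400%
E(R_m) = R_f + MRP = 3.3400% + 7.2500% = 10.59%

10.59%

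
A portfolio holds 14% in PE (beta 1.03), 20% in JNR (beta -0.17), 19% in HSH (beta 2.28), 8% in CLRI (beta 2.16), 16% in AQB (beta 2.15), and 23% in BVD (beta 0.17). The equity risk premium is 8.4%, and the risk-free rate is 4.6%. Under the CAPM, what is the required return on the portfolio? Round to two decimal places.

13.83%

β_P = Σ w_i β_i = 0.14×1.03 + 0.20×-0.17 + 0.19×2.28 + 0.08×2.16 + 0.16×2.15 + 0.23×0.17 = 1.0993
E(R_P) = R_f + β_P × MRP = 4.6% + 1.0993 × 8.4% = 13.83%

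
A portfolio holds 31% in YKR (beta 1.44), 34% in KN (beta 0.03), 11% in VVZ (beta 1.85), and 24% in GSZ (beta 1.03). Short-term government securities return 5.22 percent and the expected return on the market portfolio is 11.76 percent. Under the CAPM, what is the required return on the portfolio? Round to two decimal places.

11.15%

β_P = Σ w_i β_i = 0.31×1.44 + 0.34×0.03 + 0.11×1.85 + 0.24×1.03 = 0.9073
MRP = 11.76% − 5.22% = 6.54%
E(R_P) = R_f + β_P × MRP = 5.22% + 0.9073 × 6.54% = 11.15%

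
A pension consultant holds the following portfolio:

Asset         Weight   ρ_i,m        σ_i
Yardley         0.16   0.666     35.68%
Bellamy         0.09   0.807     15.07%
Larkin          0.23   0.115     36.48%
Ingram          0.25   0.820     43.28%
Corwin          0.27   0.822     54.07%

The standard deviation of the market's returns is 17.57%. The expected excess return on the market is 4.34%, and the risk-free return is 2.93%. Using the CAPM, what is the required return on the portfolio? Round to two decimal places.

β_Yardley = 0.666 × 35.68% / 17.57% = 1.3525
β_Bellamy = 0.807 × 15.07% / 17.57% = 0.6922
β_Larkin = 0.115 × 36.48% / 17.57% = 0.2388
β_Ingram = 0.820 × 43.28% / 17.57% = 2.0199
β_Corwin = 0.822 × 54.07% / 17.57% = 2.5296
β_P = Σ w_i β_i = 0.16×1.3525 + 0.09×0.6922 + 0.23×0.2388 + 0.25×2.0199 + 0.27×2.5296 = 1.5216
E(R_P) = R_f + β_P × MRP = 2.93% + 1.5216 × 4.34% = 9.53%

9.53%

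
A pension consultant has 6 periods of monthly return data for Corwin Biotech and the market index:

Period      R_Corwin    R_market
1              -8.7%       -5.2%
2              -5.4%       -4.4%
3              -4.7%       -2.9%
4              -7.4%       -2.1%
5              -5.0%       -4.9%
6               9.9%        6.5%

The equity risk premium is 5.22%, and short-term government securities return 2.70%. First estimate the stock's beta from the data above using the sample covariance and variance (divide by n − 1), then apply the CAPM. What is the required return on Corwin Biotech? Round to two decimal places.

Mean R_i = (-8.7 − 5.4 − 4.7 − 7.4 − 5.0 + 9.9) / 6 = -3.5500%
Mean R_m = (-5.2 − 4.4 − 2.9 − 2.1 − 4.9 + 6.5) / 6 = -2.1667%
Σ(R_i − R̄_i)(R_m − R̄_m) = 140.8700  ⇒  Cov = 140.8700 / 5 = 28.1740
Σ(R_m − R̄_m)² = 97.3133  ⇒  Var(R_m) = 97.3133 / 5 = 19.4627
β = Cov / Var(R_m) = 28.1740 / 19.4627 = 1.4476
E(R) = R_f + β × MRP = 2.70% + 1.4476 × 5.22% = 10.26%

10.26%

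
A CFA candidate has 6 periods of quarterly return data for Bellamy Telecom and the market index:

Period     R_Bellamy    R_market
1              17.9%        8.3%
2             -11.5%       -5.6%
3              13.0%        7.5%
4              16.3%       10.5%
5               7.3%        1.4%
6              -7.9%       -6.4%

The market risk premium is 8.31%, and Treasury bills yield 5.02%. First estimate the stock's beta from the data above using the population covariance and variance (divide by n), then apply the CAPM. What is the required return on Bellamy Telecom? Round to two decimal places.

18.96%

Mean R_i = (17.9 − 11.5 + 13.0 + 16.3 + 7.3 − 7.9) / 6 = 5.8500%
Mean R_m = (8.3 − 5.6 + 7.5 + 10.5 + 1.4 − 6.4) / 6 = 2.6167%
Σ(R_i − R̄_i)(R_m − R̄_m) = 450.5550  ⇒  Cov = 450.5550 / 6 = 75.0925
Σ(R_m − R̄_m)² = 268.5883  ⇒  Var(R_m) = 268.5883 / 6 = 44.7647
β = Cov / Var(R_m) = 75.0925 / 44.7647 = 1.6775
E(R) = R_f + β × MRP = 5.02% + 1.6775 × 8.31% = 18.96%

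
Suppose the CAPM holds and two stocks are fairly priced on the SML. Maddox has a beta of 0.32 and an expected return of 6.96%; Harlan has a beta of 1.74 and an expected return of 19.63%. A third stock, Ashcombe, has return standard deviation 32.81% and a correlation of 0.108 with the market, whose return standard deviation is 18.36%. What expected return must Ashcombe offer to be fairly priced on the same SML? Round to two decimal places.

5.83%

MRP = (19.63% − 6.96%) / (1.74 − 0.32) = 8.9225%
R_f = 6.96% − 0.32 × 8.9225% = 4.1048%
β_Ashcombe = ρ·σ_i/σ_m = 0.108 × 32.81 / 18.36 = 0.1930
E(R_Ashcombe) = R_f + β × MRP = 4.1048% + 0.1930 × 8.9225% = 5.83%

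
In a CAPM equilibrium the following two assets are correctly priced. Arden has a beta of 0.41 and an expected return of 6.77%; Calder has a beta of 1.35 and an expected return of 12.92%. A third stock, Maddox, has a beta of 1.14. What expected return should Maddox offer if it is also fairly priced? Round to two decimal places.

11.55%

MRP (SML slope) = (12.92% − 6.77%) / (1.35 − 0.41) = 6.15% / 0.94 = 6.5426%
R_f (intercept) = 6.77% − 0.41 × 6.5426% = 4.0875%
E(R_Maddox) = R_f + β × MRP = 4.0875% + 1.14 × 6.5426% = 11.55%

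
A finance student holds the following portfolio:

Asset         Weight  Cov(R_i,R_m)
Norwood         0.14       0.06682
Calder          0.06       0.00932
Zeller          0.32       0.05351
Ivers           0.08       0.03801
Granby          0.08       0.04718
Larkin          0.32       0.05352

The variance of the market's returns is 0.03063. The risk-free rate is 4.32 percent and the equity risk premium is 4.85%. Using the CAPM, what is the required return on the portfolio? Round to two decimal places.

β_Norwood = 0.06682 / 0.03063 = 2.1815
β_Calder = 0.00932 / 0.03063 = 0.3043
β_Zeller = 0.05351 / 0.03063 = 1.7470
β_Ivers = 0.03801 / 0.03063 = 1.2409
β_Granby = 0.04718 / 0.03063 = 1.5403
β_Larkin = 0.05352 / 0.03063 = 1.7473
β_P = Σ w_i β_i = 0.14×2.1815 + 0.06×0.3043 + 0.32×1.7470 + 0.08×1.2409 + 0.08×1.5403 + 0.32×1.7473 = 1.6643
E(R_P) = R_f + β_P × MRP = 4.32% + 1.6643 × 4.85% = 12.39%

12.39%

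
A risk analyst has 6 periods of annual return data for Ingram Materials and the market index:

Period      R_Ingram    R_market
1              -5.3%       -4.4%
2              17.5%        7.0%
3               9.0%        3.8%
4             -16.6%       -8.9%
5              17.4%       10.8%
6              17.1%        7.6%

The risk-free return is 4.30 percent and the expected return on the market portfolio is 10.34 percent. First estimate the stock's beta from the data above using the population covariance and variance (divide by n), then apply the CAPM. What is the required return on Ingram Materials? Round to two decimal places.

15.43%

Mean R_i = (-5.3 + 17.5 + 9.0 − 16.6 + 17.4 + 17.1) / 6 = 6.5167%
Mean R_m = (-4.4 + 7.0 + 3.8 − 8.9 + 10.8 + 7.6) / 6 = 2.6500%
Σ(R_i − R̄_i)(R_m − R̄_m) = 542.0250  ⇒  Cov = 542.0250 / 6 = 90.3375
Σ(R_m − R̄_m)² = 294.2750  ⇒  Var(R_m) = 294.2750 / 6 = 49.0458
β = Cov / Var(R_m) = 90.3375 / 49.0458 = 1.8419
MRP = 10.34% − 4.30% = 6.04%
E(R) = R_f + β × MRP = 4.30% + 1.8419 × 6.04% = 15.43%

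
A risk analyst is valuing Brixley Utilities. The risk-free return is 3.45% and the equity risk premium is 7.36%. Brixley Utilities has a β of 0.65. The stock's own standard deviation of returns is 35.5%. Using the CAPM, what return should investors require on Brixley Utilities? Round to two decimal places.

E(R) = R_f + β × MRP = 3.45% + 0.65 × 7.36% = 8.23%

8.23%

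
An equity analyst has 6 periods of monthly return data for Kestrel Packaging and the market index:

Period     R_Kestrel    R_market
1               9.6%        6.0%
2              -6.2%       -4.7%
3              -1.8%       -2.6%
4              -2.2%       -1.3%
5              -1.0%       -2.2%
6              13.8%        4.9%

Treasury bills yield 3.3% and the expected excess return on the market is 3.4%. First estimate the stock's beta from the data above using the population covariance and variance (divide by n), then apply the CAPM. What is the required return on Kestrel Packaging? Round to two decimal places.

Mean R_i = (9.6 − 6.2 − 1.8 − 2.2 − 1.0 + 13.8) / 6 = 2.0333%
Mean R_m = (6.0 − 4.7 − 2.6 − 1.3 − 2.2 + 4.9) / 6 = 0.0167%
Σ(R_i − R̄_i)(R_m − R̄_m) = 163.8967  ⇒  Cov = 163.8967 / 6 = 27.3161
Σ(R_m − R̄_m)² = 95.3883  ⇒  Var(R_m) = 95.3883 / 6 = 15.8981
β = Cov / Var(R_m) = 27.3161 / 15.8981 = 1.7182
E(R) = R_f + β × MRP = 3.3% + 1.7182 × 3.4% = 9.14%

9.14%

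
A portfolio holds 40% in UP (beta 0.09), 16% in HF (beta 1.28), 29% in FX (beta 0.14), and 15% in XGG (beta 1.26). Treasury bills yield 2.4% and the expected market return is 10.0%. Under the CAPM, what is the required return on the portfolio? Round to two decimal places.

β_P = Σ w_i β_i = 0.40×0.09 + 0.16×1.28 + 0.29×0.14 + 0.15×1.26 = 0.4704
MRP = 10.0% − 2.4% = 7.60%
E(R_P) = R_f + β_P × MRP = 2.4% + 0.4704 × 7.6% = 5.98%

5.98%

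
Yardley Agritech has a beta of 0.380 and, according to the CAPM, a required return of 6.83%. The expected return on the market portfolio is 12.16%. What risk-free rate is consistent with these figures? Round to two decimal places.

3.56%

E(R) = R_f + β(E(R_m) − R_f) = R_f(1 − β) + β·E(R_m)
6.83% = R_f × (1 − 0.380) + 0.380 × 12.16%
6.83% = R_f × 0.620 + 4.62080%
R_f = (6.83% − 4.62080%) / 0.620 = 3.56%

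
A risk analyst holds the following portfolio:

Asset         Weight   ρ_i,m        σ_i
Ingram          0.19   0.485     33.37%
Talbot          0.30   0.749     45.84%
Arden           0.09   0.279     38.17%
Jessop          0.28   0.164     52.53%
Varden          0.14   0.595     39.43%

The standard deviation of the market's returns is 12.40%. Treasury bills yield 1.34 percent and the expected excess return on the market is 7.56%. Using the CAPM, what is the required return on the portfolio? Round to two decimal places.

13.55%

β_Ingram = 0.485 × 33.37% / 12.40% = 1.3052
β_Talbot = 0.749 × 45.84% / 12.40% = 2.7689
β_Arden = 0.279 × 38.17% / 12.40% = 0.8588
β_Jessop = 0.164 × 52.53% / 12.40% = 0.6948
β_Varden = 0.595 × 39.43% / 12.40% = 1.8920
β_P = Σ w_i β_i = 0.19×1.3052 + 0.30×2.7689 + 0.09×0.8588 + 0.28×0.6948 + 0.14×1.8920 = 1.6154
E(R_P) = R_f + β_P × MRP = 1.34% + 1.6154 × 7.56% = 13.55%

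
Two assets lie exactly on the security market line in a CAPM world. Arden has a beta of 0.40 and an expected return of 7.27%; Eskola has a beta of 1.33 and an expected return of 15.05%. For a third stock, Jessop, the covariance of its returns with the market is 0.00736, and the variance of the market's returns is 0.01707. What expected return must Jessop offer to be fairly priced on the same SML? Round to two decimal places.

MRP = (15.05% − 7.27%) / (1.33 − 0.40) = 8.3656%
R_f = 7.27% − 0.40 × 8.3656% = 3.9238%
β_Jessop = Cov / Var(R_m) = 0.00736 / 0.01707 = 0.4312
E(R_Jessop) = R_f + β × MRP = 3.9238% + 0.4312 × 8.3656% = 7.53%

7.53%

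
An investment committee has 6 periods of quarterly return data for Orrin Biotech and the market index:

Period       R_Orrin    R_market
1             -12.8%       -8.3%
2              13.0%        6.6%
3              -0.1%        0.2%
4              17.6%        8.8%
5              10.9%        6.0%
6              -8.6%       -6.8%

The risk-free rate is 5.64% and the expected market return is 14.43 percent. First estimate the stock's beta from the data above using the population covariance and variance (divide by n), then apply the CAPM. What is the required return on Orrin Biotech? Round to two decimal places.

Mean R_i = (-12.8 + 13.0 − 0.1 + 17.6 + 10.9 − 8.6) / 6 = 3.3333%
Mean R_m = (-8.3 + 6.6 + 0.2 + 8.8 + 6.0 − 6.8) / 6 = 1.0833%
Σ(R_i − R̄_i)(R_m − R̄_m) = 449.1133  ⇒  Cov = 449.1133 / 6 = 74.8522
Σ(R_m − R̄_m)² = 265.1283  ⇒  Var(R_m) = 265.1283 / 6 = 44.1881
β = Cov / Var(R_m) = 74.8522 / 44.1881 = 1.6939
MRP = 14.43% − 5.64% = 8.79%
E(R) = R_f + β × MRP = 5.64% + 1.6939 × 8.79% = 20.53%

20.53%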